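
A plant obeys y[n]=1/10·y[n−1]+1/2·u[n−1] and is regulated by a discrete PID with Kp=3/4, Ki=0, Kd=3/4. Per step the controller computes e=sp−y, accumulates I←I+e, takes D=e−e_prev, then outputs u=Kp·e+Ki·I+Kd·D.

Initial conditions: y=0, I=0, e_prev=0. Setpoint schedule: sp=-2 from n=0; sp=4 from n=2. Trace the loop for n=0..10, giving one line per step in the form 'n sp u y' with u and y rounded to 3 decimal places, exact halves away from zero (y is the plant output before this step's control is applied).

0 -2 -3.000 0.000
1 -2 0.750 -1.500
2 4 6.038 0.225
3 4 -1.393 3.041
4 4 5.870 -0.392
5 4 -1.638 2.896
6 4 5.966 -0.529
7 4 -1.792 2.930
8 4 6.102 -0.603
9 4 -1.938 2.991
10 4 6.248 -0.670

(exact arithmetic carried between steps; '≈' marks a value shown rounded to 6 d.p. or computed from one; I and e_prev carry over from the previous line; the table rounds u and y to 3 d.p., halves away from zero)
n=0: y=0, sp=-2, e=sp−y=-2; I=-2, D=e−e_prev=-2; u=3/4·(-2)+0·(-2)+3/4·(-2)=-3; next y=1/10·0+1/2·(-3)=-1.5
n=1: y=-1.5, sp=-2, e=sp−y=-0.5; I=-2.5, D=e−e_prev=1.5; u=3/4·(-0.5)+0·(-2.5)+3/4·1.5=0.75; next y=1/10·(-1.5)+1/2·0.75=0.225
n=2: y=0.225, sp=4, e=sp−y=3.775; I=1.275, D=e−e_prev=4.275; u=3/4·3.775+0·1.275+3/4·4.275=6.0375; next y=1/10·0.225+1/2·6.0375=3.04125
n=3: y=3.04125, sp=4, e=sp−y=0.95875; I=2.23375, D=e−e_prev=-2.81625; u=3/4·0.95875+0·2.23375+3/4·(-2.81625)=-1.393125; next y=1/10·3.04125+1/2·(-1.393125)≈-0.392438
n=4: y≈-0.392438, sp=4, e=sp−y≈4.392438; I≈6.626188, D=e−e_prev≈3.433688; u=3/4·4.392438+0·6.626188+3/4·3.433688≈5.869594; next y=1/10·(-0.392438)+1/2·5.869594≈2.895553
n=5: y≈2.895553, sp=4, e=sp−y≈1.104447; I≈7.730634, D=e−e_prev≈-3.287991; u=3/4·1.104447+0·7.730634+3/4·(-3.287991)≈-1.637658; next y=1/10·2.895553+1/2·(-1.637658)≈-0.529274
n=6: y≈-0.529274, sp=4, e=sp−y≈4.529274; I≈12.259908, D=e−e_prev≈3.424827; u=3/4·4.529274+0·12.259908+3/4·3.424827≈5.965575; next y=1/10·(-0.529274)+1/2·5.965575≈2.929860
n=7: y≈2.929860, sp=4, e=sp−y≈1.070140; I≈13.330048, D=e−e_prev≈-3.459134; u=3/4·1.070140+0·13.330048+3/4·(-3.459134)≈-1.791746; next y=1/10·2.929860+1/2·(-1.791746)≈-0.602887
n=8: y≈-0.602887, sp=4, e=sp−y≈4.602887; I≈17.932934, D=e−e_prev≈3.532747; u=3/4·4.602887+0·17.932934+3/4·3.532747≈6.101725; next y=1/10·(-0.602887)+1/2·6.101725≈2.990574
n=9: y≈2.990574, sp=4, e=sp−y≈1.009426; I≈18.942360, D=e−e_prev≈-3.593461; u=3/4·1.009426+0·18.942360+3/4·(-3.593461)≈-1.938026; next y=1/10·2.990574+1/2·(-1.938026)≈-0.669956
n=10: y≈-0.669956, sp=4, e=sp−y≈4.669956; I≈23.612316, D=e−e_prev≈3.660530; u=3/4·4.669956+0·23.612316+3/4·3.660530≈6.247864; next y=1/10·(-0.669956)+1/2·6.247864≈3.056936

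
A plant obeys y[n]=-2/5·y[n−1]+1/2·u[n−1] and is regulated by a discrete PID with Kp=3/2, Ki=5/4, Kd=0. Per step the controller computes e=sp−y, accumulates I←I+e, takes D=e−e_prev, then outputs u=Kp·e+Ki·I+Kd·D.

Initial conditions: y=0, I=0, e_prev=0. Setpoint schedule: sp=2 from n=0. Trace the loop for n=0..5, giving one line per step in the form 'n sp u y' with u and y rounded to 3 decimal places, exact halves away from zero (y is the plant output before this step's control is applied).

(exact arithmetic carried between steps; '≈' marks a value shown rounded to 6 d.p. or computed from one; I and e_prev carry over from the previous line; the table rounds u and y to 3 d.p., halves away from zero)
n=0: y=0, sp=2, e=sp−y=2; I=2, D=e−e_prev=2; u=3/2·2+5/4·2+0·2=5.5; next y=-2/5·0+1/2·5.5=2.75
n=1: y=2.75, sp=2, e=sp−y=-0.75; I=1.25, D=e−e_prev=-2.75; u=3/2·(-0.75)+5/4·1.25+0·(-2.75)=0.4375; next y=-2/5·2.75+1/2·0.4375=-0.88125
n=2: y=-0.88125, sp=2, e=sp−y=2.88125; I=4.13125, D=e−e_prev=3.63125; u=3/2·2.88125+5/4·4.13125+0·3.63125≈9.485938; next y=-2/5·(-0.88125)+1/2·9.485938≈5.095469
n=3: y≈5.095469, sp=2, e=sp−y≈-3.095469; I≈1.035781, D=e−e_prev≈-5.976719; u=3/2·(-3.095469)+5/4·1.035781+0·(-5.976719)≈-3.348477; next y=-2/5·5.095469+1/2·(-3.348477)≈-3.712426
n=4: y≈-3.712426, sp=2, e=sp−y≈5.712426; I≈6.748207, D=e−e_prev≈8.807895; u=3/2·5.712426+5/4·6.748207+0·8.807895≈17.003897; next y=-2/5·(-3.712426)+1/2·17.003897≈9.986919
n=5: y≈9.986919, sp=2, e=sp−y≈-7.986919; I≈-1.238712, D=e−e_prev≈-13.699345; u=3/2·(-7.986919)+5/4·(-1.238712)+0·(-13.699345)≈-13.528769; next y=-2/5·9.986919+1/2·(-13.528769)≈-10.759152

0 2 5.500 0.000
1 2 0.438 2.750
2 2 9.486 -0.881
3 2 -3.348 5.095
4 2 17.004 -3.712
5 2 -13.529 9.987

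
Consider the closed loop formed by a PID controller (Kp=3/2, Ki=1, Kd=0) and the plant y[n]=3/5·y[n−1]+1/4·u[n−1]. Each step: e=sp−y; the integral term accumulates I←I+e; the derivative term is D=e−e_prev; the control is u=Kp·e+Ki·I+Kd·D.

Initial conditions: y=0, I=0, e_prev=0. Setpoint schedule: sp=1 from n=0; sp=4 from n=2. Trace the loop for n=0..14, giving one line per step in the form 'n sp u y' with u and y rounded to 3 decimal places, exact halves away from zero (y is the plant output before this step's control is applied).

(exact arithmetic carried between steps; '≈' marks a value shown rounded to 6 d.p. or computed from one; I and e_prev carry over from the previous line; the table rounds u and y to 3 d.p., halves away from zero)
n=0: y=0, sp=1, e=sp−y=1; I=1, D=e−e_prev=1; u=3/2·1+1·1+0·1=2.5; next y=3/5·0+1/4·2.5=0.625
n=1: y=0.625, sp=1, e=sp−y=0.375; I=1.375, D=e−e_prev=-0.625; u=3/2·0.375+1·1.375+0·(-0.625)=1.9375; next y=3/5·0.625+1/4·1.9375=0.859375
n=2: y=0.859375, sp=4, e=sp−y=3.140625; I=4.515625, D=e−e_prev=2.765625; u=3/2·3.140625+1·4.515625+0·2.765625≈9.226563; next y=3/5·0.859375+1/4·9.226563≈2.822266
n=3: y≈2.822266, sp=4, e=sp−y≈1.177734; I≈5.693359, D=e−e_prev≈-1.962891; u=3/2·1.177734+1·5.693359+0·(-1.962891)≈7.459961; next y=3/5·2.822266+1/4·7.459961≈3.558350
n=4: y≈3.558350, sp=4, e=sp−y≈0.441650; I≈6.135010, D=e−e_prev≈-0.736084; u=3/2·0.441650+1·6.135010+0·(-0.736084)≈6.797485; next y=3/5·3.558350+1/4·6.797485≈3.834381
n=5: y≈3.834381, sp=4, e=sp−y≈0.165619; I≈6.300629, D=e−e_prev≈-0.276031; u=3/2·0.165619+1·6.300629+0·(-0.276031)≈6.549057; next y=3/5·3.834381+1/4·6.549057≈3.937893
n=6: y≈3.937893, sp=4, e=sp−y≈0.062107; I≈6.362736, D=e−e_prev≈-0.103512; u=3/2·0.062107+1·6.362736+0·(-0.103512)≈6.455896; next y=3/5·3.937893+1/4·6.455896≈3.976710
n=7: y≈3.976710, sp=4, e=sp−y≈0.023290; I≈6.386026, D=e−e_prev≈-0.038817; u=3/2·0.023290+1·6.386026+0·(-0.038817)≈6.420961; next y=3/5·3.976710+1/4·6.420961≈3.991266
n=8: y≈3.991266, sp=4, e=sp−y≈0.008734; I≈6.394760, D=e−e_prev≈-0.014556; u=3/2·0.008734+1·6.394760+0·(-0.014556)≈6.407860; next y=3/5·3.991266+1/4·6.407860≈3.996725
n=9: y≈3.996725, sp=4, e=sp−y≈0.003275; I≈6.398035, D=e−e_prev≈-0.005459; u=3/2·0.003275+1·6.398035+0·(-0.005459)≈6.402948; next y=3/5·3.996725+1/4·6.402948≈3.998772
n=10: y≈3.998772, sp=4, e=sp−y≈0.001228; I≈6.399263, D=e−e_prev≈-0.002047; u=3/2·0.001228+1·6.399263+0·(-0.002047)≈6.401105; next y=3/5·3.998772+1/4·6.401105≈3.999539
n=11: y≈3.999539, sp=4, e=sp−y≈0.000461; I≈6.399724, D=e−e_prev≈-0.000768; u=3/2·0.000461+1·6.399724+0·(-0.000768)≈6.400415; next y=3/5·3.999539+1/4·6.400415≈3.999827
n=12: y≈3.999827, sp=4, e=sp−y≈0.000173; I≈6.399896, D=e−e_prev≈-0.000288; u=3/2·0.000173+1·6.399896+0·(-0.000288)≈6.400155; next y=3/5·3.999827+1/4·6.400155≈3.999935
n=13: y≈3.999935, sp=4, e=sp−y≈0.000065; I≈6.399961, D=e−e_prev≈-0.000108; u=3/2·0.000065+1·6.399961+0·(-0.000108)≈6.400058; next y=3/5·3.999935+1/4·6.400058≈3.999976
n=14: y≈3.999976, sp=4, e=sp−y≈0.000024; I≈6.399985, D=e−e_prev≈-0.000040; u=3/2·0.000024+1·6.399985+0·(-0.000040)≈6.400022; next y=3/5·3.999976+1/4·6.400022≈3.999991

0 1 2.500 0.000
1 1 1.938 0.625
2 4 9.227 0.859
3 4 7.460 2.822
4 4 6.797 3.558
5 4 6.549 3.834
6 4 6.456 3.938
7 4 6.421 3.977
8 4 6.408 3.991
9 4 6.403 3.997
10 4 6.401 3.999
11 4 6.400 4.000
12 4 6.400 4.000
13 4 6.400 4.000
14 4 6.400 4.000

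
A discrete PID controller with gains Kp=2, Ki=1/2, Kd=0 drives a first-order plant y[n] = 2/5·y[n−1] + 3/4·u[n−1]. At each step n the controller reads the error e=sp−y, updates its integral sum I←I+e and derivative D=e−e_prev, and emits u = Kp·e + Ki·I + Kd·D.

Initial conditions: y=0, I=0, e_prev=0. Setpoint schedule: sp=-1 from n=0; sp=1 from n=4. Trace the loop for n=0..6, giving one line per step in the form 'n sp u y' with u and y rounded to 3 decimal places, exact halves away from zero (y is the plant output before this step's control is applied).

(exact arithmetic carried between steps; '≈' marks a value shown rounded to 6 d.p. or computed from one; I and e_prev carry over from the previous line; the table rounds u and y to 3 d.p., halves away from zero)
n=0: y=0, sp=-1, e=sp−y=-1; I=-1, D=e−e_prev=-1; u=2·(-1)+1/2·(-1)+0·(-1)=-2.5; next y=2/5·0+3/4·(-2.5)=-1.875
n=1: y=-1.875, sp=-1, e=sp−y=0.875; I=-0.125, D=e−e_prev=1.875; u=2·0.875+1/2·(-0.125)+0·1.875=1.6875; next y=2/5·(-1.875)+3/4·1.6875=0.515625
n=2: y=0.515625, sp=-1, e=sp−y=-1.515625; I=-1.640625, D=e−e_prev=-2.390625; u=2·(-1.515625)+1/2·(-1.640625)+0·(-2.390625)≈-3.851563; next y=2/5·0.515625+3/4·(-3.851563)≈-2.682422
n=3: y≈-2.682422, sp=-1, e=sp−y≈1.682422; I≈0.041797, D=e−e_prev≈3.198047; u=2·1.682422+1/2·0.041797+0·3.198047≈3.385742; next y=2/5·(-2.682422)+3/4·3.385742≈1.466338
n=4: y≈1.466338, sp=1, e=sp−y≈-0.466338; I≈-0.424541, D=e−e_prev≈-2.148760; u=2·(-0.466338)+1/2·(-0.424541)+0·(-2.148760)≈-1.144946; next y=2/5·1.466338+3/4·(-1.144946)≈-0.272175
n=5: y≈-0.272175, sp=1, e=sp−y≈1.272175; I≈0.847634, D=e−e_prev≈1.738512; u=2·1.272175+1/2·0.847634+0·1.738512≈2.968166; next y=2/5·(-0.272175)+3/4·2.968166≈2.117255
n=6: y≈2.117255, sp=1, e=sp−y≈-1.117255; I≈-0.269621, D=e−e_prev≈-2.389429; u=2·(-1.117255)+1/2·(-0.269621)+0·(-2.389429)≈-2.369320; next y=2/5·2.117255+3/4·(-2.369320)≈-0.930088

0 -1 -2.500 0.000
1 -1 1.688 -1.875
2 -1 -3.852 0.516
3 -1 3.386 -2.682
4 1 -1.145 1.466
5 1 2.968 -0.272
6 1 -2.369 2.117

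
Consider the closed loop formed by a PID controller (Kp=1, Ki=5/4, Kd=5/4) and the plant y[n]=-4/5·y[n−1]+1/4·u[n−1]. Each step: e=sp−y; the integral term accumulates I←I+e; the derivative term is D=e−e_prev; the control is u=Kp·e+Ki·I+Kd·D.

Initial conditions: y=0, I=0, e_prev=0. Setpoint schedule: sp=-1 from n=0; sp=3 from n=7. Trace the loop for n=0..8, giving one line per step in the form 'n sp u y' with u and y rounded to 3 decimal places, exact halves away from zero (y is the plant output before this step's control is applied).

(exact arithmetic carried between steps; '≈' marks a value shown rounded to 6 d.p. or computed from one; I and e_prev carry over from the previous line; the table rounds u and y to 3 d.p., halves away from zero)
n=0: y=0, sp=-1, e=sp−y=-1; I=-1, D=e−e_prev=-1; u=1·(-1)+5/4·(-1)+5/4·(-1)=-3.5; next y=-4/5·0+1/4·(-3.5)=-0.875
n=1: y=-0.875, sp=-1, e=sp−y=-0.125; I=-1.125, D=e−e_prev=0.875; u=1·(-0.125)+5/4·(-1.125)+5/4·0.875=-0.4375; next y=-4/5·(-0.875)+1/4·(-0.4375)=0.590625
n=2: y=0.590625, sp=-1, e=sp−y=-1.590625; I=-2.715625, D=e−e_prev=-1.465625; u=1·(-1.590625)+5/4·(-2.715625)+5/4·(-1.465625)≈-6.817188; next y=-4/5·0.590625+1/4·(-6.817188)≈-2.176797
n=3: y≈-2.176797, sp=-1, e=sp−y≈1.176797; I≈-1.538828, D=e−e_prev≈2.767422; u=1·1.176797+5/4·(-1.538828)+5/4·2.767422≈2.712539; next y=-4/5·(-2.176797)+1/4·2.712539≈2.419572
n=4: y≈2.419572, sp=-1, e=sp−y≈-3.419572; I≈-4.958400, D=e−e_prev≈-4.596369; u=1·(-3.419572)+5/4·(-4.958400)+5/4·(-4.596369)≈-15.363034; next y=-4/5·2.419572+1/4·(-15.363034)≈-5.776416
n=5: y≈-5.776416, sp=-1, e=sp−y≈4.776416; I≈-0.181984, D=e−e_prev≈8.195989; u=1·4.776416+5/4·(-0.181984)+5/4·8.195989≈14.793922; next y=-4/5·(-5.776416)+1/4·14.793922≈8.319614
n=6: y≈8.319614, sp=-1, e=sp−y≈-9.319614; I≈-9.501598, D=e−e_prev≈-14.096030; u=1·(-9.319614)+5/4·(-9.501598)+5/4·(-14.096030)≈-38.816648; next y=-4/5·8.319614+1/4·(-38.816648)≈-16.359853
n=7: y≈-16.359853, sp=3, e=sp−y≈19.359853; I≈9.858255, D=e−e_prev≈28.679467; u=1·19.359853+5/4·9.858255+5/4·28.679467≈67.532005; next y=-4/5·(-16.359853)+1/4·67.532005≈29.970884
n=8: y≈29.970884, sp=3, e=sp−y≈-26.970884; I≈-17.112628, D=e−e_prev≈-46.330737; u=1·(-26.970884)+5/4·(-17.112628)+5/4·(-46.330737)≈-106.275090; next y=-4/5·29.970884+1/4·(-106.275090)≈-50.545479

0 -1 -3.500 0.000
1 -1 -0.438 -0.875
2 -1 -6.817 0.591
3 -1 2.713 -2.177
4 -1 -15.363 2.420
5 -1 14.794 -5.776
6 -1 -38.817 8.320
7 3 67.532 -16.360
8 3 -106.275 29.971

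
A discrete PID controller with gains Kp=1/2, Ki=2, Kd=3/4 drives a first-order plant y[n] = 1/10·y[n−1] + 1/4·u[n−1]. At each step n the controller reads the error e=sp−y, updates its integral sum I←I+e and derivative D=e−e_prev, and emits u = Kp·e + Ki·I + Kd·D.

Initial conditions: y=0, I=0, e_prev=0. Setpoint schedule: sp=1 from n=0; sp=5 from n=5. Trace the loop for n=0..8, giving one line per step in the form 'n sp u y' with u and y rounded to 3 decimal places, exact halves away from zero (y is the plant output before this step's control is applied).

(exact arithmetic carried between steps; '≈' marks a value shown rounded to 6 d.p. or computed from one; I and e_prev carry over from the previous line; the table rounds u and y to 3 d.p., halves away from zero)
n=0: y=0, sp=1, e=sp−y=1; I=1, D=e−e_prev=1; u=1/2·1+2·1+3/4·1=3.25; next y=1/10·0+1/4·3.25=0.8125
n=1: y=0.8125, sp=1, e=sp−y=0.1875; I=1.1875, D=e−e_prev=-0.8125; u=1/2·0.1875+2·1.1875+3/4·(-0.8125)=1.859375; next y=1/10·0.8125+1/4·1.859375≈0.546094
n=2: y≈0.546094, sp=1, e=sp−y≈0.453906; I≈1.641406, D=e−e_prev≈0.266406; u=1/2·0.453906+2·1.641406+3/4·0.266406≈3.709570; next y=1/10·0.546094+1/4·3.709570≈0.982002
n=3: y≈0.982002, sp=1, e=sp−y≈0.017998; I≈1.659404, D=e−e_prev≈-0.435908; u=1/2·0.017998+2·1.659404+3/4·(-0.435908)≈3.000876; next y=1/10·0.982002+1/4·3.000876≈0.848419
n=4: y≈0.848419, sp=1, e=sp−y≈0.151581; I≈1.810985, D=e−e_prev≈0.133583; u=1/2·0.151581+2·1.810985+3/4·0.133583≈3.797947; next y=1/10·0.848419+1/4·3.797947≈1.034329
n=5: y≈1.034329, sp=5, e=sp−y≈3.965671; I≈5.776656, D=e−e_prev≈3.814091; u=1/2·3.965671+2·5.776656+3/4·3.814091≈16.396716; next y=1/10·1.034329+1/4·16.396716≈4.202612
n=6: y≈4.202612, sp=5, e=sp−y≈0.797388; I≈6.574044, D=e−e_prev≈-3.168283; u=1/2·0.797388+2·6.574044+3/4·(-3.168283)≈11.170570; next y=1/10·4.202612+1/4·11.170570≈3.212904
n=7: y≈3.212904, sp=5, e=sp−y≈1.787096; I≈8.361141, D=e−e_prev≈0.989708; u=1/2·1.787096+2·8.361141+3/4·0.989708≈18.358110; next y=1/10·3.212904+1/4·18.358110≈4.910818
n=8: y≈4.910818, sp=5, e=sp−y≈0.089182; I≈8.450323, D=e−e_prev≈-1.697914; u=1/2·0.089182+2·8.450323+3/4·(-1.697914)≈15.671801; next y=1/10·4.910818+1/4·15.671801≈4.409032

0 1 3.250 0.000
1 1 1.859 0.813
2 1 3.710 0.546
3 1 3.001 0.982
4 1 3.798 0.848
5 5 16.397 1.034
6 5 11.171 4.203
7 5 18.358 3.213
8 5 15.672 4.911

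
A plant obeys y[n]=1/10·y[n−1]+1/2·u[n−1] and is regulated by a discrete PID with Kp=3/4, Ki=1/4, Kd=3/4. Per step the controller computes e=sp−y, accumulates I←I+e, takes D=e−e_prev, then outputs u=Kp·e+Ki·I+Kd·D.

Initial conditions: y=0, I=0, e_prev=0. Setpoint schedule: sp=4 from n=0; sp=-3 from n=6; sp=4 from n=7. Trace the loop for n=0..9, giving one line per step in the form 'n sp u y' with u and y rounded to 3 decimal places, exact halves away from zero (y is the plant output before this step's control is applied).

0 4 7.000 0.000
1 4 -1.125 3.500
2 4 8.122 -0.213
3 4 -1.051 4.040
4 4 9.410 -0.121
5 4 -1.105 4.693
6 -3 -1.559 -0.083
7 4 12.862 -0.788
8 4 -4.214 6.352
9 4 14.245 -1.472

(exact arithmetic carried between steps; '≈' marks a value shown rounded to 6 d.p. or computed from one; I and e_prev carry over from the previous line; the table rounds u and y to 3 d.p., halves away from zero)
n=0: y=0, sp=4, e=sp−y=4; I=4, D=e−e_prev=4; u=3/4·4+1/4·4+3/4·4=7; next y=1/10·0+1/2·7=3.5
n=1: y=3.5, sp=4, e=sp−y=0.5; I=4.5, D=e−e_prev=-3.5; u=3/4·0.5+1/4·4.5+3/4·(-3.5)=-1.125; next y=1/10·3.5+1/2·(-1.125)=-0.2125
n=2: y=-0.2125, sp=4, e=sp−y=4.2125; I=8.7125, D=e−e_prev=3.7125; u=3/4·4.2125+1/4·8.7125+3/4·3.7125=8.121875; next y=1/10·(-0.2125)+1/2·8.121875≈4.039688
n=3: y≈4.039688, sp=4, e=sp−y≈-0.039688; I≈8.672813, D=e−e_prev≈-4.252188; u=3/4·(-0.039688)+1/4·8.672813+3/4·(-4.252188)≈-1.050703; next y=1/10·4.039688+1/2·(-1.050703)≈-0.121383
n=4: y≈-0.121383, sp=4, e=sp−y≈4.121383; I≈12.794195, D=e−e_prev≈4.161070; u=3/4·4.121383+1/4·12.794195+3/4·4.161070≈9.410389; next y=1/10·(-0.121383)+1/2·9.410389≈4.693056
n=5: y≈4.693056, sp=4, e=sp−y≈-0.693056; I≈12.101139, D=e−e_prev≈-4.814439; u=3/4·(-0.693056)+1/4·12.101139+3/4·(-4.814439)≈-1.105336; next y=1/10·4.693056+1/2·(-1.105336)≈-0.083363
n=6: y≈-0.083363, sp=-3, e=sp−y≈-2.916637; I≈9.184502, D=e−e_prev≈-2.223581; u=3/4·(-2.916637)+1/4·9.184502+3/4·(-2.223581)≈-1.559039; next y=1/10·(-0.083363)+1/2·(-1.559039)≈-0.787856
n=7: y≈-0.787856, sp=4, e=sp−y≈4.787856; I≈13.972357, D=e−e_prev≈7.704493; u=3/4·4.787856+1/4·13.972357+3/4·7.704493≈12.862351; next y=1/10·(-0.787856)+1/2·12.862351≈6.352390
n=8: y≈6.352390, sp=4, e=sp−y≈-2.352390; I≈11.619968, D=e−e_prev≈-7.140245; u=3/4·(-2.352390)+1/4·11.619968+3/4·(-7.140245)≈-4.214485; next y=1/10·6.352390+1/2·(-4.214485)≈-1.472003
n=9: y≈-1.472003, sp=4, e=sp−y≈5.472003; I≈17.091971, D=e−e_prev≈7.824393; u=3/4·5.472003+1/4·17.091971+3/4·7.824393≈14.245290; next y=1/10·(-1.472003)+1/2·14.245290≈6.975445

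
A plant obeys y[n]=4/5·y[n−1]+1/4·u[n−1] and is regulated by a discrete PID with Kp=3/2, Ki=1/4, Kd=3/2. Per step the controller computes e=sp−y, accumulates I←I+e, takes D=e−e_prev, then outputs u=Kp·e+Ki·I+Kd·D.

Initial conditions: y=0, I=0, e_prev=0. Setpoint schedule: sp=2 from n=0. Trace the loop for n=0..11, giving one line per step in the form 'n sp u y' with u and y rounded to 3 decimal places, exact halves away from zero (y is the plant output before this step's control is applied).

(exact arithmetic carried between steps; '≈' marks a value shown rounded to 6 d.p. or computed from one; I and e_prev carry over from the previous line; the table rounds u and y to 3 d.p., halves away from zero)
n=0: y=0, sp=2, e=sp−y=2; I=2, D=e−e_prev=2; u=3/2·2+1/4·2+3/2·2=6.5; next y=4/5·0+1/4·6.5=1.625
n=1: y=1.625, sp=2, e=sp−y=0.375; I=2.375, D=e−e_prev=-1.625; u=3/2·0.375+1/4·2.375+3/2·(-1.625)=-1.28125; next y=4/5·1.625+1/4·(-1.28125)≈0.979688
n=2: y≈0.979688, sp=2, e=sp−y≈1.020313; I≈3.395313, D=e−e_prev≈0.645313; u=3/2·1.020313+1/4·3.395313+3/2·0.645313≈3.347266; next y=4/5·0.979688+1/4·3.347266≈1.620566
n=3: y≈1.620566, sp=2, e=sp−y≈0.379434; I≈3.774746, D=e−e_prev≈-0.640879; u=3/2·0.379434+1/4·3.774746+3/2·(-0.640879)≈0.551519; next y=4/5·1.620566+1/4·0.551519≈1.434333
n=4: y≈1.434333, sp=2, e=sp−y≈0.565667; I≈4.340413, D=e−e_prev≈0.186234; u=3/2·0.565667+1/4·4.340413+3/2·0.186234≈2.212955; next y=4/5·1.434333+1/4·2.212955≈1.700705
n=5: y≈1.700705, sp=2, e=sp−y≈0.299295; I≈4.639708, D=e−e_prev≈-0.266372; u=3/2·0.299295+1/4·4.639708+3/2·(-0.266372)≈1.209312; next y=4/5·1.700705+1/4·1.209312≈1.662892
n=6: y≈1.662892, sp=2, e=sp−y≈0.337108; I≈4.976817, D=e−e_prev≈0.037813; u=3/2·0.337108+1/4·4.976817+3/2·0.037813≈1.806586; next y=4/5·1.662892+1/4·1.806586≈1.781960
n=7: y≈1.781960, sp=2, e=sp−y≈0.218040; I≈5.194857, D=e−e_prev≈-0.119068; u=3/2·0.218040+1/4·5.194857+3/2·(-0.119068)≈1.447172; next y=4/5·1.781960+1/4·1.447172≈1.787361
n=8: y≈1.787361, sp=2, e=sp−y≈0.212639; I≈5.407496, D=e−e_prev≈-0.005401; u=3/2·0.212639+1/4·5.407496+3/2·(-0.005401)≈1.662731; next y=4/5·1.787361+1/4·1.662731≈1.845572
n=9: y≈1.845572, sp=2, e=sp−y≈0.154428; I≈5.561924, D=e−e_prev≈-0.058211; u=3/2·0.154428+1/4·5.561924+3/2·(-0.058211)≈1.534808; next y=4/5·1.845572+1/4·1.534808≈1.860159
n=10: y≈1.860159, sp=2, e=sp−y≈0.139841; I≈5.701765, D=e−e_prev≈-0.014588; u=3/2·0.139841+1/4·5.701765+3/2·(-0.014588)≈1.613321; next y=4/5·1.860159+1/4·1.613321≈1.891458
n=11: y≈1.891458, sp=2, e=sp−y≈0.108542; I≈5.810307, D=e−e_prev≈-0.031298; u=3/2·0.108542+1/4·5.810307+3/2·(-0.031298)≈1.568443; next y=4/5·1.891458+1/4·1.568443≈1.905277

0 2 6.500 0.000
1 2 -1.281 1.625
2 2 3.347 0.980
3 2 0.552 1.621
4 2 2.213 1.434
5 2 1.209 1.701
6 2 1.807 1.663
7 2 1.447 1.782
8 2 1.663 1.787
9 2 1.535 1.846
10 2 1.613 1.860
11 2 1.568 1.891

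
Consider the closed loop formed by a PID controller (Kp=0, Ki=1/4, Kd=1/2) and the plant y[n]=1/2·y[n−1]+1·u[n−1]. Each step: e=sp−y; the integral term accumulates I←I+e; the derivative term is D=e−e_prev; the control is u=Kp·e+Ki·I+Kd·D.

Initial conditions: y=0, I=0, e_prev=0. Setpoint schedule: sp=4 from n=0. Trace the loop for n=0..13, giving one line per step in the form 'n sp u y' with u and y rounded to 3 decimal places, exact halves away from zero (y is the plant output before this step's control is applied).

(exact arithmetic carried between steps; '≈' marks a value shown rounded to 6 d.p. or computed from one; I and e_prev carry over from the previous line; the table rounds u and y to 3 d.p., halves away from zero)
n=0: y=0, sp=4, e=sp−y=4; I=4, D=e−e_prev=4; u=0·4+1/4·4+1/2·4=3; next y=1/2·0+1·3=3
n=1: y=3, sp=4, e=sp−y=1; I=5, D=e−e_prev=-3; u=0·1+1/4·5+1/2·(-3)=-0.25; next y=1/2·3+1·(-0.25)=1.25
n=2: y=1.25, sp=4, e=sp−y=2.75; I=7.75, D=e−e_prev=1.75; u=0·2.75+1/4·7.75+1/2·1.75=2.8125; next y=1/2·1.25+1·2.8125=3.4375
n=3: y=3.4375, sp=4, e=sp−y=0.5625; I=8.3125, D=e−e_prev=-2.1875; u=0·0.5625+1/4·8.3125+1/2·(-2.1875)=0.984375; next y=1/2·3.4375+1·0.984375=2.703125
n=4: y=2.703125, sp=4, e=sp−y=1.296875; I=9.609375, D=e−e_prev=0.734375; u=0·1.296875+1/4·9.609375+1/2·0.734375≈2.769531; next y=1/2·2.703125+1·2.769531≈4.121094
n=5: y≈4.121094, sp=4, e=sp−y≈-0.121094; I≈9.488281, D=e−e_prev≈-1.417969; u=0·(-0.121094)+1/4·9.488281+1/2·(-1.417969)≈1.663086; next y=1/2·4.121094+1·1.663086≈3.723633
n=6: y≈3.723633, sp=4, e=sp−y≈0.276367; I≈9.764648, D=e−e_prev≈0.397461; u=0·0.276367+1/4·9.764648+1/2·0.397461≈2.639893; next y=1/2·3.723633+1·2.639893≈4.501709
n=7: y≈4.501709, sp=4, e=sp−y≈-0.501709; I≈9.262939, D=e−e_prev≈-0.778076; u=0·(-0.501709)+1/4·9.262939+1/2·(-0.778076)≈1.926697; next y=1/2·4.501709+1·1.926697≈4.177551
n=8: y≈4.177551, sp=4, e=sp−y≈-0.177551; I≈9.085388, D=e−e_prev≈0.324158; u=0·(-0.177551)+1/4·9.085388+1/2·0.324158≈2.433426; next y=1/2·4.177551+1·2.433426≈4.522202
n=9: y≈4.522202, sp=4, e=sp−y≈-0.522202; I≈8.563187, D=e−e_prev≈-0.344650; u=0·(-0.522202)+1/4·8.563187+1/2·(-0.344650)≈1.968472; next y=1/2·4.522202+1·1.968472≈4.229572
n=10: y≈4.229572, sp=4, e=sp−y≈-0.229572; I≈8.333614, D=e−e_prev≈0.292629; u=0·(-0.229572)+1/4·8.333614+1/2·0.292629≈2.229718; next y=1/2·4.229572+1·2.229718≈4.344504
n=11: y≈4.344504, sp=4, e=sp−y≈-0.344504; I≈7.989110, D=e−e_prev≈-0.114932; u=0·(-0.344504)+1/4·7.989110+1/2·(-0.114932)≈1.939811; next y=1/2·4.344504+1·1.939811≈4.112064
n=12: y≈4.112064, sp=4, e=sp−y≈-0.112064; I≈7.877046, D=e−e_prev≈0.232441; u=0·(-0.112064)+1/4·7.877046+1/2·0.232441≈2.085482; next y=1/2·4.112064+1·2.085482≈4.141514
n=13: y≈4.141514, sp=4, e=sp−y≈-0.141514; I≈7.735533, D=e−e_prev≈-0.029450; u=0·(-0.141514)+1/4·7.735533+1/2·(-0.029450)≈1.919158; next y=1/2·4.141514+1·1.919158≈3.989915

0 4 3.000 0.000
1 4 -0.250 3.000
2 4 2.813 1.250
3 4 0.984 3.438
4 4 2.770 2.703
5 4 1.663 4.121
6 4 2.640 3.724
7 4 1.927 4.502
8 4 2.433 4.178
9 4 1.968 4.522
10 4 2.230 4.230
11 4 1.940 4.345
12 4 2.085 4.112
13 4 1.919 4.142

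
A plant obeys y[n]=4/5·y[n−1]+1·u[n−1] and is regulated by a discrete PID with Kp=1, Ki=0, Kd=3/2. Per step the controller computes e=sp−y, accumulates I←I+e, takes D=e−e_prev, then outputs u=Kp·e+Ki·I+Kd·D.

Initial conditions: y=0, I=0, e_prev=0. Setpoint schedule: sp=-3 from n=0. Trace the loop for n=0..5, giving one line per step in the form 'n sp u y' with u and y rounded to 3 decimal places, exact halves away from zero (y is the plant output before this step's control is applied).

0 -3 -7.500 0.000
1 -3 15.750 -7.500
2 -3 -38.625 9.750
3 -3 88.688 -30.825
4 -3 -209.306 64.028
5 -3 488.252 -158.084

(exact arithmetic carried between steps; '≈' marks a value shown rounded to 6 d.p. or computed from one; I and e_prev carry over from the previous line; the table rounds u and y to 3 d.p., halves away from zero)
n=0: y=0, sp=-3, e=sp−y=-3; I=-3, D=e−e_prev=-3; u=1·(-3)+0·(-3)+3/2·(-3)=-7.5; next y=4/5·0+1·(-7.5)=-7.5
n=1: y=-7.5, sp=-3, e=sp−y=4.5; I=1.5, D=e−e_prev=7.5; u=1·4.5+0·1.5+3/2·7.5=15.75; next y=4/5·(-7.5)+1·15.75=9.75
n=2: y=9.75, sp=-3, e=sp−y=-12.75; I=-11.25, D=e−e_prev=-17.25; u=1·(-12.75)+0·(-11.25)+3/2·(-17.25)=-38.625; next y=4/5·9.75+1·(-38.625)=-30.825
n=3: y=-30.825, sp=-3, e=sp−y=27.825; I=16.575, D=e−e_prev=40.575; u=1·27.825+0·16.575+3/2·40.575=88.6875; next y=4/5·(-30.825)+1·88.6875=64.0275
n=4: y=64.0275, sp=-3, e=sp−y=-67.0275; I=-50.4525, D=e−e_prev=-94.8525; u=1·(-67.0275)+0·(-50.4525)+3/2·(-94.8525)=-209.30625; next y=4/5·64.0275+1·(-209.30625)=-158.08425
n=5: y=-158.08425, sp=-3, e=sp−y=155.08425; I=104.63175, D=e−e_prev=222.11175; u=1·155.08425+0·104.63175+3/2·222.11175=488.251875; next y=4/5·(-158.08425)+1·488.251875=361.784475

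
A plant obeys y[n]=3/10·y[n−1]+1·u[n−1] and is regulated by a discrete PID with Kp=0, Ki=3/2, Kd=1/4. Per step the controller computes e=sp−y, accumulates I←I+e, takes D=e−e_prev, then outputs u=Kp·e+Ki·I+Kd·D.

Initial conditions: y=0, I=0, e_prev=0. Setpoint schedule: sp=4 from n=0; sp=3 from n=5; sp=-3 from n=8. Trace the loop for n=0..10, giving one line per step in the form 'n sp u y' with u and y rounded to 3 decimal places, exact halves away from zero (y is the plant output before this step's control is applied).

0 4 7.000 0.000
1 4 -0.250 7.000
2 4 6.013 1.850
3 4 -0.306 6.568
4 4 5.603 1.665
5 3 -1.635 6.102
6 3 5.408 0.195
7 3 -1.086 5.466
8 -3 -5.371 0.554
9 -3 -0.352 -5.205
10 -3 -4.244 -1.914

(exact arithmetic carried between steps; '≈' marks a value shown rounded to 6 d.p. or computed from one; I and e_prev carry over from the previous line; the table rounds u and y to 3 d.p., halves away from zero)
n=0: y=0, sp=4, e=sp−y=4; I=4, D=e−e_prev=4; u=0·4+3/2·4+1/4·4=7; next y=3/10·0+1·7=7
n=1: y=7, sp=4, e=sp−y=-3; I=1, D=e−e_prev=-7; u=0·(-3)+3/2·1+1/4·(-7)=-0.25; next y=3/10·7+1·(-0.25)=1.85
n=2: y=1.85, sp=4, e=sp−y=2.15; I=3.15, D=e−e_prev=5.15; u=0·2.15+3/2·3.15+1/4·5.15=6.0125; next y=3/10·1.85+1·6.0125=6.5675
n=3: y=6.5675, sp=4, e=sp−y=-2.5675; I=0.5825, D=e−e_prev=-4.7175; u=0·(-2.5675)+3/2·0.5825+1/4·(-4.7175)=-0.305625; next y=3/10·6.5675+1·(-0.305625)=1.664625
n=4: y=1.664625, sp=4, e=sp−y=2.335375; I=2.917875, D=e−e_prev=4.902875; u=0·2.335375+3/2·2.917875+1/4·4.902875≈5.602531; next y=3/10·1.664625+1·5.602531≈6.101919
n=5: y≈6.101919, sp=3, e=sp−y≈-3.101919; I≈-0.184044, D=e−e_prev≈-5.437294; u=0·(-3.101919)+3/2·(-0.184044)+1/4·(-5.437294)≈-1.635389; next y=3/10·6.101919+1·(-1.635389)≈0.195187
n=6: y≈0.195187, sp=3, e=sp−y≈2.804813; I≈2.620770, D=e−e_prev≈5.906732; u=0·2.804813+3/2·2.620770+1/4·5.906732≈5.407838; next y=3/10·0.195187+1·5.407838≈5.466394
n=7: y≈5.466394, sp=3, e=sp−y≈-2.466394; I≈0.154376, D=e−e_prev≈-5.271207; u=0·(-2.466394)+3/2·0.154376+1/4·(-5.271207)≈-1.086238; next y=3/10·5.466394+1·(-1.086238)≈0.553681
n=8: y≈0.553681, sp=-3, e=sp−y≈-3.553681; I≈-3.399304, D=e−e_prev≈-1.087287; u=0·(-3.553681)+3/2·(-3.399304)+1/4·(-1.087287)≈-5.370778; next y=3/10·0.553681+1·(-5.370778)≈-5.204674
n=9: y≈-5.204674, sp=-3, e=sp−y≈2.204674; I≈-1.194630, D=e−e_prev≈5.758355; u=0·2.204674+3/2·(-1.194630)+1/4·5.758355≈-0.352357; next y=3/10·(-5.204674)+1·(-0.352357)≈-1.913759
n=10: y≈-1.913759, sp=-3, e=sp−y≈-1.086241; I≈-2.280871, D=e−e_prev≈-3.290915; u=0·(-1.086241)+3/2·(-2.280871)+1/4·(-3.290915)≈-4.244036; next y=3/10·(-1.913759)+1·(-4.244036)≈-4.818163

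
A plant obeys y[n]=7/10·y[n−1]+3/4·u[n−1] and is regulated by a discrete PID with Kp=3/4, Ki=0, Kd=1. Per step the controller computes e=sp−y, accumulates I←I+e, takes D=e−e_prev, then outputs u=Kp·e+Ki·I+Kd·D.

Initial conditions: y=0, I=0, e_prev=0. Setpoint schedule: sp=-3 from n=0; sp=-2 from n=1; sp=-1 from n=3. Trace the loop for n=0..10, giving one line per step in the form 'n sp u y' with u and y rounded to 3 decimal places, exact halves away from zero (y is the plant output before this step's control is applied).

0 -3 -5.250 0.000
1 -2 6.391 -3.938
2 -2 -9.002 2.037
3 -1 11.607 -5.326
4 -1 -14.785 4.977
5 -1 17.536 -7.605
6 -1 -22.055 7.828
7 -1 26.435 -11.061
8 -1 -32.958 12.084
9 -1 39.788 -16.260
10 -1 -49.314 18.459

(exact arithmetic carried between steps; '≈' marks a value shown rounded to 6 d.p. or computed from one; I and e_prev carry over from the previous line; the table rounds u and y to 3 d.p., halves away from zero)
n=0: y=0, sp=-3, e=sp−y=-3; I=-3, D=e−e_prev=-3; u=3/4·(-3)+0·(-3)+1·(-3)=-5.25; next y=7/10·0+3/4·(-5.25)=-3.9375
n=1: y=-3.9375, sp=-2, e=sp−y=1.9375; I=-1.0625, D=e−e_prev=4.9375; u=3/4·1.9375+0·(-1.0625)+1·4.9375=6.390625; next y=7/10·(-3.9375)+3/4·6.390625≈2.036719
n=2: y≈2.036719, sp=-2, e=sp−y≈-4.036719; I≈-5.099219, D=e−e_prev≈-5.974219; u=3/4·(-4.036719)+0·(-5.099219)+1·(-5.974219)≈-9.001758; next y=7/10·2.036719+3/4·(-9.001758)≈-5.325615
n=3: y≈-5.325615, sp=-1, e=sp−y≈4.325615; I≈-0.773604, D=e−e_prev≈8.362334; u=3/4·4.325615+0·(-0.773604)+1·8.362334≈11.606545; next y=7/10·(-5.325615)+3/4·11.606545≈4.976978
n=4: y≈4.976978, sp=-1, e=sp−y≈-5.976978; I≈-6.750582, D=e−e_prev≈-10.302594; u=3/4·(-5.976978)+0·(-6.750582)+1·(-10.302594)≈-14.785327; next y=7/10·4.976978+3/4·(-14.785327)≈-7.605111
n=5: y≈-7.605111, sp=-1, e=sp−y≈6.605111; I≈-0.145471, D=e−e_prev≈12.582089; u=3/4·6.605111+0·(-0.145471)+1·12.582089≈17.535922; next y=7/10·(-7.605111)+3/4·17.535922≈7.828364
n=6: y≈7.828364, sp=-1, e=sp−y≈-8.828364; I≈-8.973835, D=e−e_prev≈-15.433475; u=3/4·(-8.828364)+0·(-8.973835)+1·(-15.433475)≈-22.054748; next y=7/10·7.828364+3/4·(-22.054748)≈-11.061206
n=7: y≈-11.061206, sp=-1, e=sp−y≈10.061206; I≈1.087371, D=e−e_prev≈18.889570; u=3/4·10.061206+0·1.087371+1·18.889570≈26.435475; next y=7/10·(-11.061206)+3/4·26.435475≈12.083762
n=8: y≈12.083762, sp=-1, e=sp−y≈-13.083762; I≈-11.996391, D=e−e_prev≈-23.144968; u=3/4·(-13.083762)+0·(-11.996391)+1·(-23.144968)≈-32.957789; next y=7/10·12.083762+3/4·(-32.957789)≈-16.259709
n=9: y≈-16.259709, sp=-1, e=sp−y≈15.259709; I≈3.263318, D=e−e_prev≈28.343470; u=3/4·15.259709+0·3.263318+1·28.343470≈39.788252; next y=7/10·(-16.259709)+3/4·39.788252≈18.459393
n=10: y≈18.459393, sp=-1, e=sp−y≈-19.459393; I≈-16.196075, D=e−e_prev≈-34.719101; u=3/4·(-19.459393)+0·(-16.196075)+1·(-34.719101)≈-49.313646; next y=7/10·18.459393+3/4·(-49.313646)≈-24.063660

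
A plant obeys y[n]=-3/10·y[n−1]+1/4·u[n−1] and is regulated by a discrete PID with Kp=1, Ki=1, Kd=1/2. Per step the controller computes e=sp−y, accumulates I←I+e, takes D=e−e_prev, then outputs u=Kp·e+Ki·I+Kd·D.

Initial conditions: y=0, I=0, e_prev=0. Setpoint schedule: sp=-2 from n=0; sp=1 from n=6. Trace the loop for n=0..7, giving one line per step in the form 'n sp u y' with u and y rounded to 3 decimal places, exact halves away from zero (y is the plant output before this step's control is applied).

0 -2 -5.000 0.000
1 -2 -2.875 -1.250
2 -2 -6.516 -0.344
3 -2 -4.764 -1.526
4 -2 -7.810 -0.733
5 -2 -6.182 -1.733
6 1 -1.217 -1.026
7 1 -2.911 0.004

(exact arithmetic carried between steps; '≈' marks a value shown rounded to 6 d.p. or computed from one; I and e_prev carry over from the previous line; the table rounds u and y to 3 d.p., halves away from zero)
n=0: y=0, sp=-2, e=sp−y=-2; I=-2, D=e−e_prev=-2; u=1·(-2)+1·(-2)+1/2·(-2)=-5; next y=-3/10·0+1/4·(-5)=-1.25
n=1: y=-1.25, sp=-2, e=sp−y=-0.75; I=-2.75, D=e−e_prev=1.25; u=1·(-0.75)+1·(-2.75)+1/2·1.25=-2.875; next y=-3/10·(-1.25)+1/4·(-2.875)=-0.34375
n=2: y=-0.34375, sp=-2, e=sp−y=-1.65625; I=-4.40625, D=e−e_prev=-0.90625; u=1·(-1.65625)+1·(-4.40625)+1/2·(-0.90625)=-6.515625; next y=-3/10·(-0.34375)+1/4·(-6.515625)≈-1.525781
n=3: y≈-1.525781, sp=-2, e=sp−y≈-0.474219; I≈-4.880469, D=e−e_prev≈1.182031; u=1·(-0.474219)+1·(-4.880469)+1/2·1.182031≈-4.763672; next y=-3/10·(-1.525781)+1/4·(-4.763672)≈-0.733184
n=4: y≈-0.733184, sp=-2, e=sp−y≈-1.266816; I≈-6.147285, D=e−e_prev≈-0.792598; u=1·(-1.266816)+1·(-6.147285)+1/2·(-0.792598)≈-7.810400; next y=-3/10·(-0.733184)+1/4·(-7.810400)≈-1.732645
n=5: y≈-1.732645, sp=-2, e=sp−y≈-0.267355; I≈-6.414640, D=e−e_prev≈0.999461; u=1·(-0.267355)+1·(-6.414640)+1/2·0.999461≈-6.182264; next y=-3/10·(-1.732645)+1/4·(-6.182264)≈-1.025773
n=6: y≈-1.025773, sp=1, e=sp−y≈2.025773; I≈-4.388868, D=e−e_prev≈2.293128; u=1·2.025773+1·(-4.388868)+1/2·2.293128≈-1.216531; next y=-3/10·(-1.025773)+1/4·(-1.216531)≈0.003599
n=7: y≈0.003599, sp=1, e=sp−y≈0.996401; I≈-3.392467, D=e−e_prev≈-1.029372; u=1·0.996401+1·(-3.392467)+1/2·(-1.029372)≈-2.910751; next y=-3/10·0.003599+1/4·(-2.910751)≈-0.728768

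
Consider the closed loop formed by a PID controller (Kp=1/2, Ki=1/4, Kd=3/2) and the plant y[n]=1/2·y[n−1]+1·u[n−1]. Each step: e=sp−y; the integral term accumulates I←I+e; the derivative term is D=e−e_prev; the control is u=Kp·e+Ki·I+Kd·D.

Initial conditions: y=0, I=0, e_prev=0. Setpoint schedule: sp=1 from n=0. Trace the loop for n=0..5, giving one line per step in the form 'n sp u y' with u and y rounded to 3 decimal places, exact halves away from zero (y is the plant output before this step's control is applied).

(exact arithmetic carried between steps; '≈' marks a value shown rounded to 6 d.p. or computed from one; I and e_prev carry over from the previous line; the table rounds u and y to 3 d.p., halves away from zero)
n=0: y=0, sp=1, e=sp−y=1; I=1, D=e−e_prev=1; u=1/2·1+1/4·1+3/2·1=2.25; next y=1/2·0+1·2.25=2.25
n=1: y=2.25, sp=1, e=sp−y=-1.25; I=-0.25, D=e−e_prev=-2.25; u=1/2·(-1.25)+1/4·(-0.25)+3/2·(-2.25)=-4.0625; next y=1/2·2.25+1·(-4.0625)=-2.9375
n=2: y=-2.9375, sp=1, e=sp−y=3.9375; I=3.6875, D=e−e_prev=5.1875; u=1/2·3.9375+1/4·3.6875+3/2·5.1875=10.671875; next y=1/2·(-2.9375)+1·10.671875=9.203125
n=3: y=9.203125, sp=1, e=sp−y=-8.203125; I=-4.515625, D=e−e_prev=-12.140625; u=1/2·(-8.203125)+1/4·(-4.515625)+3/2·(-12.140625)≈-23.441406; next y=1/2·9.203125+1·(-23.441406)≈-18.839844
n=4: y≈-18.839844, sp=1, e=sp−y≈19.839844; I≈15.324219, D=e−e_prev≈28.042969; u=1/2·19.839844+1/4·15.324219+3/2·28.042969≈55.815430; next y=1/2·(-18.839844)+1·55.815430≈46.395508
n=5: y≈46.395508, sp=1, e=sp−y≈-45.395508; I≈-30.071289, D=e−e_prev≈-65.235352; u=1/2·(-45.395508)+1/4·(-30.071289)+3/2·(-65.235352)≈-128.068604; next y=1/2·46.395508+1·(-128.068604)≈-104.870850

0 1 2.250 0.000
1 1 -4.063 2.250
2 1 10.672 -2.938
3 1 -23.441 9.203
4 1 55.815 -18.840
5 1 -128.069 46.396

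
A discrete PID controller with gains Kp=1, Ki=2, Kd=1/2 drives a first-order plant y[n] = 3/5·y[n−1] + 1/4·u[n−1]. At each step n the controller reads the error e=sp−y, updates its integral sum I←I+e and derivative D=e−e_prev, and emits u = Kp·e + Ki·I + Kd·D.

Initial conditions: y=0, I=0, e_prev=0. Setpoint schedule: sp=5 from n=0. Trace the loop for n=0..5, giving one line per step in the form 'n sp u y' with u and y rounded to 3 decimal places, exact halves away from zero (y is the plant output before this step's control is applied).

0 5 17.500 0.000
1 5 9.688 4.375
2 5 10.773 5.047
3 5 8.654 5.721
4 5 7.986 5.597
5 5 7.578 5.354

(exact arithmetic carried between steps; '≈' marks a value shown rounded to 6 d.p. or computed from one; I and e_prev carry over from the previous line; the table rounds u and y to 3 d.p., halves away from zero)
n=0: y=0, sp=5, e=sp−y=5; I=5, D=e−e_prev=5; u=1·5+2·5+1/2·5=17.5; next y=3/5·0+1/4·17.5=4.375
n=1: y=4.375, sp=5, e=sp−y=0.625; I=5.625, D=e−e_prev=-4.375; u=1·0.625+2·5.625+1/2·(-4.375)=9.6875; next y=3/5·4.375+1/4·9.6875=5.046875
n=2: y=5.046875, sp=5, e=sp−y=-0.046875; I=5.578125, D=e−e_prev=-0.671875; u=1·(-0.046875)+2·5.578125+1/2·(-0.671875)≈10.773438; next y=3/5·5.046875+1/4·10.773438≈5.721484
n=3: y≈5.721484, sp=5, e=sp−y≈-0.721484; I≈4.856641, D=e−e_prev≈-0.674609; u=1·(-0.721484)+2·4.856641+1/2·(-0.674609)≈8.654492; next y=3/5·5.721484+1/4·8.654492≈5.596514
n=4: y≈5.596514, sp=5, e=sp−y≈-0.596514; I≈4.260127, D=e−e_prev≈0.124971; u=1·(-0.596514)+2·4.260127+1/2·0.124971≈7.986226; next y=3/5·5.596514+1/4·7.986226≈5.354465
n=5: y≈5.354465, sp=5, e=sp−y≈-0.354465; I≈3.905662, D=e−e_prev≈0.242049; u=1·(-0.354465)+2·3.905662+1/2·0.242049≈7.577885; next y=3/5·5.354465+1/4·7.577885≈5.107150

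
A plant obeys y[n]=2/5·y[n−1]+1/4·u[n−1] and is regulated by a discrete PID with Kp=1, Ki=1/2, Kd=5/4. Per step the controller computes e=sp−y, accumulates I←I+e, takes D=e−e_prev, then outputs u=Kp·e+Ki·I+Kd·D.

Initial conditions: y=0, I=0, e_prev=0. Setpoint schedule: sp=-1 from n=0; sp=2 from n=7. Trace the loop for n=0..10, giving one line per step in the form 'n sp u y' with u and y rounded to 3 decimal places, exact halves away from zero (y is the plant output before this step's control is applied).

(exact arithmetic carried between steps; '≈' marks a value shown rounded to 6 d.p. or computed from one; I and e_prev carry over from the previous line; the table rounds u and y to 3 d.p., halves away from zero)
n=0: y=0, sp=-1, e=sp−y=-1; I=-1, D=e−e_prev=-1; u=1·(-1)+1/2·(-1)+5/4·(-1)=-2.75; next y=2/5·0+1/4·(-2.75)=-0.6875
n=1: y=-0.6875, sp=-1, e=sp−y=-0.3125; I=-1.3125, D=e−e_prev=0.6875; u=1·(-0.3125)+1/2·(-1.3125)+5/4·0.6875=-0.109375; next y=2/5·(-0.6875)+1/4·(-0.109375)≈-0.302344
n=2: y≈-0.302344, sp=-1, e=sp−y≈-0.697656; I≈-2.010156, D=e−e_prev≈-0.385156; u=1·(-0.697656)+1/2·(-2.010156)+5/4·(-0.385156)≈-2.184180; next y=2/5·(-0.302344)+1/4·(-2.184180)≈-0.666982
n=3: y≈-0.666982, sp=-1, e=sp−y≈-0.333018; I≈-2.343174, D=e−e_prev≈0.364639; u=1·(-0.333018)+1/2·(-2.343174)+5/4·0.364639≈-1.048806; next y=2/5·(-0.666982)+1/4·(-1.048806)≈-0.528995
n=4: y≈-0.528995, sp=-1, e=sp−y≈-0.471005; I≈-2.814179, D=e−e_prev≈-0.137988; u=1·(-0.471005)+1/2·(-2.814179)+5/4·(-0.137988)≈-2.050580; next y=2/5·(-0.528995)+1/4·(-2.050580)≈-0.724243
n=5: y≈-0.724243, sp=-1, e=sp−y≈-0.275757; I≈-3.089937, D=e−e_prev≈0.195248; u=1·(-0.275757)+1/2·(-3.089937)+5/4·0.195248≈-1.576665; next y=2/5·(-0.724243)+1/4·(-1.576665)≈-0.683863
n=6: y≈-0.683863, sp=-1, e=sp−y≈-0.316137; I≈-3.406073, D=e−e_prev≈-0.040379; u=1·(-0.316137)+1/2·(-3.406073)+5/4·(-0.040379)≈-2.069647; next y=2/5·(-0.683863)+1/4·(-2.069647)≈-0.790957
n=7: y≈-0.790957, sp=2, e=sp−y≈2.790957; I≈-0.615116, D=e−e_prev≈3.107094; u=1·2.790957+1/2·(-0.615116)+5/4·3.107094≈6.367267; next y=2/5·(-0.790957)+1/4·6.367267≈1.275434
n=8: y≈1.275434, sp=2, e=sp−y≈0.724566; I≈0.109450, D=e−e_prev≈-2.066391; u=1·0.724566+1/2·0.109450+5/4·(-2.066391)≈-1.803697; next y=2/5·1.275434+1/4·(-1.803697)≈0.059249
n=9: y≈0.059249, sp=2, e=sp−y≈1.940751; I≈2.050201, D=e−e_prev≈1.216185; u=1·1.940751+1/2·2.050201+5/4·1.216185≈4.486082; next y=2/5·0.059249+1/4·4.486082≈1.145220
n=10: y≈1.145220, sp=2, e=sp−y≈0.854780; I≈2.904981, D=e−e_prev≈-1.085971; u=1·0.854780+1/2·2.904981+5/4·(-1.085971)≈0.949807; next y=2/5·1.145220+1/4·0.949807≈0.695540

0 -1 -2.750 0.000
1 -1 -0.109 -0.688
2 -1 -2.184 -0.302
3 -1 -1.049 -0.667
4 -1 -2.051 -0.529
5 -1 -1.577 -0.724
6 -1 -2.070 -0.684
7 2 6.367 -0.791
8 2 -1.804 1.275
9 2 4.486 0.059
10 2 0.950 1.145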